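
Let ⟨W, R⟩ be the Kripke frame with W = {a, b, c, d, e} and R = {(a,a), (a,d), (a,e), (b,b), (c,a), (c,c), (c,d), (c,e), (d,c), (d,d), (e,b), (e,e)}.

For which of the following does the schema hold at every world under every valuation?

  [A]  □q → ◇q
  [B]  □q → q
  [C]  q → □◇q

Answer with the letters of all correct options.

R is reflexive: each world relates to itself.
R is not symmetric: a R d but not d R a.
R is serial: every world has an R-successor.
(A) axiom D: valid iff R is serial. R is serial — valid.
(B) □q → q is axiom T; it is valid on a frame exactly when R is reflexive. R is reflexive, so valid.
(C) q → □◇q (axiom B) characterises the symmetric frames. R is not symmetric — not valid.

A, B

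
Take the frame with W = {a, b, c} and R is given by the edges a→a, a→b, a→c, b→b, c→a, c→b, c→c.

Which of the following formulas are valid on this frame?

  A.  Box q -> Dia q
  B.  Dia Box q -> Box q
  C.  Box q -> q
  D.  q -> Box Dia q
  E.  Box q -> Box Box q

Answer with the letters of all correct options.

R is reflexive: each world relates to itself.
R is not symmetric: a R b but not b R a.
R is transitive: R is closed under composition.
R is not euclidean: a R b and a R a but not b R a.
R is serial: every world has an R-successor.
(A) Box q -> Dia q (axiom D) characterises the serial frames. R is serial — valid.
(B) Dia Box q -> Box q is the dual of axiom 5; it is valid on a frame exactly when R is euclidean. R is not euclidean, so not valid.
(C) Box q -> q (axiom T) characterises the reflexive frames. R is reflexive — valid.
(D) axiom B: valid iff R is symmetric. R is not symmetric — not valid.
(E) Box q -> Box Box q is axiom 4, which corresponds to transitivity. R is transitive — valid.

A, C, E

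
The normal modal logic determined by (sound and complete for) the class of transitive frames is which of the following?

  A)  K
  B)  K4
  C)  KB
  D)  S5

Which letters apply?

B

(A) K is determined by the class of arbitrary frames.
(B) K4 is determined by exactly this class.
(C) KB is determined by the class of symmetric frames.
(D) S5 is determined by the class of reflexive, symmetric, and transitive frames.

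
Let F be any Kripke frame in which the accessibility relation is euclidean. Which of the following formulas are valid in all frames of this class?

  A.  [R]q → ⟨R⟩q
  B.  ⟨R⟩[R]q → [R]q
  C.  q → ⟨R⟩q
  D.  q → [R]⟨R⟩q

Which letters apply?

B

(A) axiom D: valid iff R is serial. Such an R need not be serial — not valid.
(B) ⟨R⟩[R]q → [R]q is the dual of axiom 5, which corresponds to the euclidean property. Every such R is euclidean — valid.
(C) q → ⟨R⟩q is the dual of axiom T, which corresponds to reflexivity. Such an R need not be reflexive — not valid.
(D) q → [R]⟨R⟩q is axiom B; it is valid on a frame exactly when R is symmetric. Such an R need not be symmetric, so not valid.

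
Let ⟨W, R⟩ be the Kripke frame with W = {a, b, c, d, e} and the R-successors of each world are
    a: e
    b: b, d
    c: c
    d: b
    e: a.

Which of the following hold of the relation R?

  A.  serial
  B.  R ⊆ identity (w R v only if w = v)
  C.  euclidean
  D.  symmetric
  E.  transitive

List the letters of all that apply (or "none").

(A) serial: every world has an R-successor.
(B) not ⊆ identity: a R e with a ≠ e.
(C) not euclidean: a R e and a R e but not e R e.
(D) symmetric: every R-edge is matched by its reverse.
(E) not transitive: a R e and e R a but not a R a.

A, D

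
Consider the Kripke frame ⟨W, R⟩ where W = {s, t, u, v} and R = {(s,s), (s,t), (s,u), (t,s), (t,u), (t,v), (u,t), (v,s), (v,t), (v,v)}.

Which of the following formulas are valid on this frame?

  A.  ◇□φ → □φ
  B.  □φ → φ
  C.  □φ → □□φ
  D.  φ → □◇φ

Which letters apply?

R is not reflexive: not t R t.
R is not symmetric: s R u but not u R s.
R is not transitive: s R t and t R v but not s R v.
R is not euclidean: s R u and s R s but not u R s.
(A) ◇□φ → □φ is the dual of axiom 5; it is valid on a frame exactly when R is euclidean. R is not euclidean, so not valid.
(B) □φ → φ is axiom T, which corresponds to reflexivity. R is not reflexive — not valid.
(C) □φ → □□φ is axiom 4, which corresponds to transitivity. R is not transitive — not valid.
(D) φ → □◇φ is axiom B, which corresponds to symmetry. R is not symmetric — not valid.

none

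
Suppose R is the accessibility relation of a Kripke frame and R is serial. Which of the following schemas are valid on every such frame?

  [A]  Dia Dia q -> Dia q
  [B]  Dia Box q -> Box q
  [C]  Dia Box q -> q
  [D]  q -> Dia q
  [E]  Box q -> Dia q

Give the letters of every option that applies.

E

(A) Dia Dia q -> Dia q is the dual of axiom 4; it is valid on a frame exactly when R is transitive. Such an R need not be transitive, so not valid.
(B) Dia Box q -> Box q is the dual of axiom 5, which corresponds to the euclidean property. Such an R need not be euclidean — not valid.
(C) Dia Box q -> q is the dual of axiom B, which corresponds to symmetry. Such an R need not be symmetric — not valid.
(D) the dual of axiom T: valid iff R is reflexive. Such an R need not be reflexive — not valid.
(E) Box q -> Dia q (axiom D) characterises the serial frames. Every such R is serial — valid.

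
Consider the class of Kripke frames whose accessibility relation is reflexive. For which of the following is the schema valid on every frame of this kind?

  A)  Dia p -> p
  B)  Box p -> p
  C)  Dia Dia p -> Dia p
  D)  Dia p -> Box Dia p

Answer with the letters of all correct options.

A reflexive relation is serial.
(A) Dia p -> p is the converse of T; it holds exactly when R ⊆ identity. Such an R need not be a subset of the identity — not valid.
(B) Box p -> p (axiom T) characterises the reflexive frames. Every such R is reflexive — valid.
(C) Dia Dia p -> Dia p is the dual of axiom 4; it is valid on a frame exactly when R is transitive. Such an R need not be transitive, so not valid.
(D) Dia p -> Box Dia p is axiom 5, which corresponds to the euclidean property. Such an R need not be euclidean — not valid.

B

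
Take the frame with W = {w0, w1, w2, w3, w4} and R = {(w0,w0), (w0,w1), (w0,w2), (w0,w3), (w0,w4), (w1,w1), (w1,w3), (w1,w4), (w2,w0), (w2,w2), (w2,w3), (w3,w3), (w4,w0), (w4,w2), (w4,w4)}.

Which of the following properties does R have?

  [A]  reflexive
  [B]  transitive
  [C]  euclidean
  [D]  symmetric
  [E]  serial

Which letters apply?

A, E

(A) reflexive: each world relates to itself.
(B) not transitive: w1 R w4 and w4 R w0 but not w1 R w0.
(C) not euclidean: w0 R w1 and w0 R w0 but not w1 R w0.
(D) not symmetric: w0 R w1 but not w1 R w0.
(E) serial: every world has an R-successor.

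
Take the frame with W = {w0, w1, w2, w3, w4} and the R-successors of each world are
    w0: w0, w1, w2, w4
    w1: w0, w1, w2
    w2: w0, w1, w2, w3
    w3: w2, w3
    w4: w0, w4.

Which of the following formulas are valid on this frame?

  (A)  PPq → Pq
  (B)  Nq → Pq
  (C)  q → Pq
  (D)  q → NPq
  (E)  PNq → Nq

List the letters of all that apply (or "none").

B, C, D

R is reflexive: each world relates to itself.
R is symmetric: every R-edge is matched by its reverse.
R is not transitive: w0 R w2 and w2 R w3 but not w0 R w3.
R is not euclidean: w0 R w1 and w0 R w4 but not w1 R w4.
R is serial: every world has an R-successor.
(A) the dual of axiom 4: valid iff R is transitive. R is not transitive — not valid.
(B) Nq → Pq (axiom D) characterises the serial frames. R is serial — valid.
(C) q → Pq (the dual of axiom T) characterises the reflexive frames. R is reflexive — valid.
(D) q → NPq is axiom B; it is valid on a frame exactly when R is symmetric. R is symmetric, so valid.
(E) PNq → Nq is the dual of axiom 5; it is valid on a frame exactly when R is euclidean. R is not euclidean, so not valid.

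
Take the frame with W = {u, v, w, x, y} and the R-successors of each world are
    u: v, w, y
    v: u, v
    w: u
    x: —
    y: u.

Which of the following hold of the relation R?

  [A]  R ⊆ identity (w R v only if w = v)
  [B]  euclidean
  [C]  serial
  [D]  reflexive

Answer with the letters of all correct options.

(A) not ⊆ identity: u R v with u ≠ v.
(B) not euclidean: u R v and u R w but not v R w.
(C) not serial: x has no R-successor.
(D) not reflexive: not u R u.

none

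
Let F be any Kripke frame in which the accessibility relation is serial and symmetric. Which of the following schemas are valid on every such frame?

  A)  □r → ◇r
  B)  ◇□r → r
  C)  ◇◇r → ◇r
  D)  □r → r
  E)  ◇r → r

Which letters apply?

(A) □r → ◇r is axiom D, which corresponds to seriality. Every such R is serial — valid.
(B) ◇□r → r is the dual of axiom B; it is valid on a frame exactly when R is symmetric. Every such R is symmetric, so valid.
(C) ◇◇r → ◇r is the dual of axiom 4; it is valid on a frame exactly when R is transitive. Such an R need not be transitive, so not valid.
(D) axiom T: valid iff R is reflexive. Such an R need not be reflexive — not valid.
(E) ◇r → r is valid only on frames where every R-edge is a self-loop. Such an R need not be a subset of the identity — not valid.

A, B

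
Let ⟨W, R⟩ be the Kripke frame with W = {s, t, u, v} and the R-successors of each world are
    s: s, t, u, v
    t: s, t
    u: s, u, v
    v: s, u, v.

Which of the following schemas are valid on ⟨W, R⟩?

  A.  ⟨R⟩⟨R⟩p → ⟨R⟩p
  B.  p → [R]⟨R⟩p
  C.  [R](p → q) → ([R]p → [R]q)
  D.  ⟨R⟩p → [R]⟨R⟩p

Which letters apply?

R is symmetric: every R-edge is matched by its reverse.
R is not transitive: t R s and s R u but not t R u.
R is not euclidean: s R t and s R u but not t R u.
(A) ⟨R⟩⟨R⟩p → ⟨R⟩p is the dual of axiom 4; it is valid on a frame exactly when R is transitive. R is not transitive, so not valid.
(B) p → [R]⟨R⟩p is axiom B, which corresponds to symmetry. R is symmetric — valid.
(C) this is just K, valid on every normal frame.
(D) ⟨R⟩p → [R]⟨R⟩p is axiom 5, which corresponds to the euclidean property. R is not euclidean — not valid.

B, C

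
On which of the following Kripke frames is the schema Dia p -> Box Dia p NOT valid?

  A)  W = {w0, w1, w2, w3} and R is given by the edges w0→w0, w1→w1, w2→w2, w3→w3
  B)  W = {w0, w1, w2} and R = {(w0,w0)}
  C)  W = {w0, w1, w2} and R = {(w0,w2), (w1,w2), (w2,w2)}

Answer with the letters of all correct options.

none

The schema Dia p -> Box Dia p is axiom 5; it is valid on a frame iff R is euclidean.
(A) R is euclidean (any two R-successors of the same world are R-related), so the schema is valid here.
(B) R is euclidean (any two R-successors of the same world are R-related), so the schema is valid here.
(C) R is euclidean (any two R-successors of the same world are R-related), so the schema is valid here.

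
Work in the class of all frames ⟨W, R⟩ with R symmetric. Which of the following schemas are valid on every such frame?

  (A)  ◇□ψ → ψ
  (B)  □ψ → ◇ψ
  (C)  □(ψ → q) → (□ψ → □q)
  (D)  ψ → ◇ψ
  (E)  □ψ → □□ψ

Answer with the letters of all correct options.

(A) the dual of axiom B: valid iff R is symmetric. Every such R is symmetric — valid.
(B) □ψ → ◇ψ is axiom D, which corresponds to seriality. Such an R need not be serial — not valid.
(C) this is just K, valid on every normal frame.
(D) the dual of axiom T: valid iff R is reflexive. Such an R need not be reflexive — not valid.
(E) □ψ → □□ψ (axiom 4) characterises the transitive frames. Such an R need not be transitive — not valid.

A, C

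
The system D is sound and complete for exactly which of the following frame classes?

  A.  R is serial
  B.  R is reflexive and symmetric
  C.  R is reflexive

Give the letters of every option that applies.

A

(A) D is sound and complete for exactly this class.
(B) this class determines B (= KTB), not D.
(C) this class determines T (= KT), not D.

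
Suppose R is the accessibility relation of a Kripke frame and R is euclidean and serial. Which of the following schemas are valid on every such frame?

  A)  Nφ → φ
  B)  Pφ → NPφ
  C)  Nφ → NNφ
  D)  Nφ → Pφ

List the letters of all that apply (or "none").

B, D

(A) axiom T: valid iff R is reflexive. Such an R need not be reflexive — not valid.
(B) Pφ → NPφ (axiom 5) characterises the euclidean frames. Every such R is euclidean — valid.
(C) axiom 4: valid iff R is transitive. Such an R need not be transitive — not valid.
(D) Nφ → Pφ is axiom D, which corresponds to seriality. Every such R is serial — valid.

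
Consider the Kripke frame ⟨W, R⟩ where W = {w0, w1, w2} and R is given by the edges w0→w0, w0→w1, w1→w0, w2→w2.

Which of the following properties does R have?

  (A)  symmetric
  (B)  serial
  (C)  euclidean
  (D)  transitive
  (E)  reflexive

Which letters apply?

(A) symmetric: every R-edge is matched by its reverse.
(B) serial: every world has an R-successor.
(C) not euclidean: w0 R w1 and w0 R w1 but not w1 R w1.
(D) not transitive: w1 R w0 and w0 R w1 but not w1 R w1.
(E) not reflexive: not w1 R w1.

A, B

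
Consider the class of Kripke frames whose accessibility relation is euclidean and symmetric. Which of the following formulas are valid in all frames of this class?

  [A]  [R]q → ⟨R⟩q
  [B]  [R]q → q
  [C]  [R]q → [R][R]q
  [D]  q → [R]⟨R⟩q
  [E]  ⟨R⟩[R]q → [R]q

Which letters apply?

C, D, E

A symmetric euclidean relation is transitive (uRv and vRw give vRu by symmetry, then uRw by the euclidean condition, applied at v).
(A) axiom D: valid iff R is serial. Such an R need not be serial — not valid.
(B) [R]q → q (axiom T) characterises the reflexive frames. Such an R need not be reflexive — not valid.
(C) [R]q → [R][R]q is axiom 4, which corresponds to transitivity. Every such R is transitive — valid.
(D) axiom B: valid iff R is symmetric. Every such R is symmetric — valid.
(E) ⟨R⟩[R]q → [R]q is the dual of axiom 5, which corresponds to the euclidean property. Every such R is euclidean — valid.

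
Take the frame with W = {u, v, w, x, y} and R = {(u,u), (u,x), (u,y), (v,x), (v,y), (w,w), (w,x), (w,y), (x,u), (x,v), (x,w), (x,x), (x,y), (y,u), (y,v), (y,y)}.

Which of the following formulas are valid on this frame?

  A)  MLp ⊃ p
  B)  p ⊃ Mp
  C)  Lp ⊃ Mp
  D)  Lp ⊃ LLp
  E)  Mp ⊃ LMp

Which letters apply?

R is not reflexive: not v R v.
R is not symmetric: w R y but not y R w.
R is not transitive: u R x and x R v but not u R v.
R is not euclidean: u R y and u R x but not y R x.
R is serial: every world has an R-successor.
(A) MLp ⊃ p (the dual of axiom B) characterises the symmetric frames. R is not symmetric — not valid.
(B) p ⊃ Mp is the dual of axiom T; it is valid on a frame exactly when R is reflexive. R is not reflexive, so not valid.
(C) Lp ⊃ Mp is axiom D; it is valid on a frame exactly when R is serial. R is serial, so valid.
(D) Lp ⊃ LLp (axiom 4) characterises the transitive frames. R is not transitive — not valid.
(E) axiom 5: valid iff R is euclidean. R is not euclidean — not valid.

C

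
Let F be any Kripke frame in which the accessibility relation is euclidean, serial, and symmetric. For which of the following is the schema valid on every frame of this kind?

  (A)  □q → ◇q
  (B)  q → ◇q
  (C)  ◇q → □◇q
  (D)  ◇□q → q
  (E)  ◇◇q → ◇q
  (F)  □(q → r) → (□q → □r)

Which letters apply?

A, B, C, D, E, F

Serial, symmetric and euclidean together give transitive (from symmetry + euclidean) and then reflexive; the relation is an equivalence.
(A) □q → ◇q is axiom D; it is valid on a frame exactly when R is serial. Every such R is serial, so valid.
(B) the dual of axiom T: valid iff R is reflexive. Every such R is reflexive — valid.
(C) ◇q → □◇q (axiom 5) characterises the euclidean frames. Every such R is euclidean — valid.
(D) ◇□q → q is the dual of axiom B, which corresponds to symmetry. Every such R is symmetric — valid.
(E) ◇◇q → ◇q is the dual of axiom 4, which corresponds to transitivity. Every such R is transitive — valid.
(F) □(q → r) → (□q → □r) is the K axiom; it holds on all frames — valid.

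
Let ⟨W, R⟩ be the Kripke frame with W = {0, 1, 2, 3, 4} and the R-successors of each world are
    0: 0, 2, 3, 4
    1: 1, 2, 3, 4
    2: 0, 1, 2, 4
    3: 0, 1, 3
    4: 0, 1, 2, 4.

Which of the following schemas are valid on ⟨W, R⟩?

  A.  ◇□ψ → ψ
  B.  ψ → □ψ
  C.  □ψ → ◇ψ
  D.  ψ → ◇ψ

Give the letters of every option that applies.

R is reflexive: each world relates to itself.
R is symmetric: every R-edge is matched by its reverse.
R is serial: every world has an R-successor.
R is not a subset of the identity: 0 R 2 with 0 ≠ 2.
(A) ◇□ψ → ψ (the dual of axiom B) characterises the symmetric frames. R is symmetric — valid.
(B) ψ → □ψ (equivalent to ◇p→p) corresponds to R being a subset of the identity. Here R ⊄ identity, so not valid.
(C) □ψ → ◇ψ is axiom D, which corresponds to seriality. R is serial — valid.
(D) ψ → ◇ψ (the dual of axiom T) characterises the reflexive frames. R is reflexive — valid.

A, C, D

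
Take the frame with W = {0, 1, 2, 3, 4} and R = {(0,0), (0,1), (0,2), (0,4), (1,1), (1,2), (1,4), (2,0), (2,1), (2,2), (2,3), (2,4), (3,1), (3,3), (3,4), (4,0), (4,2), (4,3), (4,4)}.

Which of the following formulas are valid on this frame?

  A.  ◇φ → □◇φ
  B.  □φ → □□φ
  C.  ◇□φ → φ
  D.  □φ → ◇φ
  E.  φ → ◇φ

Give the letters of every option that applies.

D, E

R is reflexive: each world relates to itself.
R is not symmetric: 0 R 1 but not 1 R 0.
R is not transitive: 0 R 2 and 2 R 3 but not 0 R 3.
R is not euclidean: 0 R 1 and 0 R 0 but not 1 R 0.
R is serial: every world has an R-successor.
(A) ◇φ → □◇φ (axiom 5) characterises the euclidean frames. R is not euclidean — not valid.
(B) □φ → □□φ is axiom 4, which corresponds to transitivity. R is not transitive — not valid.
(C) the dual of axiom B: valid iff R is symmetric. R is not symmetric — not valid.
(D) □φ → ◇φ is axiom D; it is valid on a frame exactly when R is serial. R is serial, so valid.
(E) φ → ◇φ is the dual of axiom T, which corresponds to reflexivity. R is reflexive — valid.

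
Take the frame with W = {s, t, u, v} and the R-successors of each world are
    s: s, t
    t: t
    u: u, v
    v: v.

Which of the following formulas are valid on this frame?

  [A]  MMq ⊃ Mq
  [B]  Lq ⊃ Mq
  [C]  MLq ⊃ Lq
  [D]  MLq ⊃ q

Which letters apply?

R is not symmetric: s R t but not t R s.
R is transitive: R is closed under composition.
R is not euclidean: s R t and s R s but not t R s.
R is serial: every world has an R-successor.
(A) the dual of axiom 4: valid iff R is transitive. R is transitive — valid.
(B) Lq ⊃ Mq is axiom D, which corresponds to seriality. R is serial — valid.
(C) MLq ⊃ Lq (the dual of axiom 5) characterises the euclidean frames. R is not euclidean — not valid.
(D) MLq ⊃ q is the dual of axiom B; it is valid on a frame exactly when R is symmetric. R is not symmetric, so not valid.

A, B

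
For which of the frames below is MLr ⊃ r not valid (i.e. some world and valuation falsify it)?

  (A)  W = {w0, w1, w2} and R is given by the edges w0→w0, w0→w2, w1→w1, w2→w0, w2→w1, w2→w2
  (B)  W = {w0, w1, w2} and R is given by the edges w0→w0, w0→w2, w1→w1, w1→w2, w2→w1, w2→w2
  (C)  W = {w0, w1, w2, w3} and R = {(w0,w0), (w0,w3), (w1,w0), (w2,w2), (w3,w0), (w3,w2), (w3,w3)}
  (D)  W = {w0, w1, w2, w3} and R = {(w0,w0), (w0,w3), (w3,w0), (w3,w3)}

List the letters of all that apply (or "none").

A, B, C

The schema MLr ⊃ r is the dual of axiom B; it is valid on a frame iff R is symmetric.
(A) R is not symmetric (w2 R w1 but not w1 R w2), so the schema fails here.
(B) R is not symmetric (w0 R w2 but not w2 R w0), so the schema fails here.
(C) R is not symmetric (w1 R w0 but not w0 R w1), so the schema fails here.
(D) R is symmetric (every R-edge is matched by its reverse), so the schema is valid here.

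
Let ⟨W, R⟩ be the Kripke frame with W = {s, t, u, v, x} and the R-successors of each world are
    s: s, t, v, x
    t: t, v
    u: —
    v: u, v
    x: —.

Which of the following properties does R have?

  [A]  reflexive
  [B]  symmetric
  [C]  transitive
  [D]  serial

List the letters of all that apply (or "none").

(A) not reflexive: not u R u.
(B) not symmetric: s R t but not t R s.
(C) not transitive: s R v and v R u but not s R u.
(D) not serial: u has no R-successor.

none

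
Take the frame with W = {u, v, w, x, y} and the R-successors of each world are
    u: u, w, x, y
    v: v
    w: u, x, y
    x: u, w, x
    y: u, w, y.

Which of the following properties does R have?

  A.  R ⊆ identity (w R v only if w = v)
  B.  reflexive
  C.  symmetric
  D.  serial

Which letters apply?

(A) not ⊆ identity: u R w with u ≠ w.
(B) not reflexive: not w R w.
(C) symmetric: every R-edge is matched by its reverse.
(D) serial: every world has an R-successor.

C, D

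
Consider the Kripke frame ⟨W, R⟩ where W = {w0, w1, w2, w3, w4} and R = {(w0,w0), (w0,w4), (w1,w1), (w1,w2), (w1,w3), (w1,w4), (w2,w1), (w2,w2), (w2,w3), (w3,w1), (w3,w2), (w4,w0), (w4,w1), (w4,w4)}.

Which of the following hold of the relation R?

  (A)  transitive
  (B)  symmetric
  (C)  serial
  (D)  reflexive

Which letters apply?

B, C

(A) not transitive: w0 R w4 and w4 R w1 but not w0 R w1.
(B) symmetric: every R-edge is matched by its reverse.
(C) serial: every world has an R-successor.
(D) not reflexive: not w3 R w3.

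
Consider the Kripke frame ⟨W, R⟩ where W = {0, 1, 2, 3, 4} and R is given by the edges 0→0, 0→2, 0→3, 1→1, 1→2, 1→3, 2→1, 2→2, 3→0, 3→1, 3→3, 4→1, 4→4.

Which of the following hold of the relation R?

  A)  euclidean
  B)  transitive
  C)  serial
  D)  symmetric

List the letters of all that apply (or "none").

(A) not euclidean: 0 R 2 and 0 R 0 but not 2 R 0.
(B) not transitive: 0 R 2 and 2 R 1 but not 0 R 1.
(C) serial: every world has an R-successor.
(D) not symmetric: 0 R 2 but not 2 R 0.

C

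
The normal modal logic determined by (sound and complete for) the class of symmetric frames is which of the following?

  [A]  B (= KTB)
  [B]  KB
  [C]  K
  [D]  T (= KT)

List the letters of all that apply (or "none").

B

(A) B (= KTB) is determined by the class of reflexive and symmetric frames.
(B) KB is determined by exactly this class.
(C) K is determined by the class of arbitrary frames.
(D) T (= KT) is determined by the class of reflexive frames.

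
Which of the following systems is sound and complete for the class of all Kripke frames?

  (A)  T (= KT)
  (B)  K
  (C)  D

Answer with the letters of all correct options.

(A) T (= KT) is determined by the class of reflexive frames.
(B) K is determined by exactly this class.
(C) D is determined by the class of serial frames.

B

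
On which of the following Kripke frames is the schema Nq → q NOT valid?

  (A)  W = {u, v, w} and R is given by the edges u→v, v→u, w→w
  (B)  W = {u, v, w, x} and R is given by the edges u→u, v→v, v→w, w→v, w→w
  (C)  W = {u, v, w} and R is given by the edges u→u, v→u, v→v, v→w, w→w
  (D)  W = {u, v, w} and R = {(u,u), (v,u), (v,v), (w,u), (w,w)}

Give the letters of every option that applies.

A, B

The schema Nq → q is axiom T; it is valid on a frame iff R is reflexive.
(A) R is not reflexive (not u R u), so the schema fails here.
(B) R is not reflexive (not x R x), so the schema fails here.
(C) R is reflexive (each world relates to itself), so the schema is valid here.
(D) R is reflexive (each world relates to itself), so the schema is valid here.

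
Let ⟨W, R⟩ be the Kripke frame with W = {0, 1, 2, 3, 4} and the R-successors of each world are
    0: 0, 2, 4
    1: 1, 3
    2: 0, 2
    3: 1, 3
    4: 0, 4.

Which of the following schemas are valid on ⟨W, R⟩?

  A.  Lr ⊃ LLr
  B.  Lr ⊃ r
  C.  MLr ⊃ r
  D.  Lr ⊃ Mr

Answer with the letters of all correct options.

R is reflexive: each world relates to itself.
R is symmetric: every R-edge is matched by its reverse.
R is not transitive: 2 R 0 and 0 R 4 but not 2 R 4.
R is serial: every world has an R-successor.
(A) Lr ⊃ LLr is axiom 4, which corresponds to transitivity. R is not transitive — not valid.
(B) Lr ⊃ r is axiom T; it is valid on a frame exactly when R is reflexive. R is reflexive, so valid.
(C) MLr ⊃ r (the dual of axiom B) characterises the symmetric frames. R is symmetric — valid.
(D) Lr ⊃ Mr is axiom D; it is valid on a frame exactly when R is serial. R is serial, so valid.

B, C, D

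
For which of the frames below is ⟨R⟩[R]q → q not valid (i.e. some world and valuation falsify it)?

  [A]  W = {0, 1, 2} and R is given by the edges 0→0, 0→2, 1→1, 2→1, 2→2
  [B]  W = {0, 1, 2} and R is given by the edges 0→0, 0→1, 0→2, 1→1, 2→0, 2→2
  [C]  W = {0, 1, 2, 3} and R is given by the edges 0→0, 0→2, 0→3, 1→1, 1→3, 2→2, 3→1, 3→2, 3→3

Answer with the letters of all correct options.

A, B, C

The schema ⟨R⟩[R]q → q is the dual of axiom B; it is valid on a frame iff R is symmetric.
(A) R is not symmetric (0 R 2 but not 2 R 0), so the schema fails here.
(B) R is not symmetric (0 R 1 but not 1 R 0), so the schema fails here.
(C) R is not symmetric (0 R 2 but not 2 R 0), so the schema fails here.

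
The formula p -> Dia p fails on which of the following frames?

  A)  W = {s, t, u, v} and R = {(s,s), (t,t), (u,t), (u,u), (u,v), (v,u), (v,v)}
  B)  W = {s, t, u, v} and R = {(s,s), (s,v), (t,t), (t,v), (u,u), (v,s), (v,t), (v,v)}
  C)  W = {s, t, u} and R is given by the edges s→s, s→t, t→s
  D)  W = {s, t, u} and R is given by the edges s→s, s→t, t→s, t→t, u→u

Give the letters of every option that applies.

The schema p -> Dia p is the dual of axiom T; it is valid on a frame iff R is reflexive.
(A) R is reflexive (each world relates to itself), so the schema is valid here.
(B) R is reflexive (each world relates to itself), so the schema is valid here.
(C) R is not reflexive (not t R t), so the schema fails here.
(D) R is reflexive (each world relates to itself), so the schema is valid here.

C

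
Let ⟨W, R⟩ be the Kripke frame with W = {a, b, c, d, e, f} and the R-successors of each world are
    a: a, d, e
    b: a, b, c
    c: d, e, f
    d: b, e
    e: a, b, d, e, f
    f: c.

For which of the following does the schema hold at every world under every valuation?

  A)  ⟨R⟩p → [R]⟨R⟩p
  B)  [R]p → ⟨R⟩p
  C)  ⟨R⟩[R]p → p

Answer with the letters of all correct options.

R is not symmetric: a R d but not d R a.
R is not euclidean: a R d and a R a but not d R a.
R is serial: every world has an R-successor.
(A) ⟨R⟩p → [R]⟨R⟩p is axiom 5; it is valid on a frame exactly when R is euclidean. R is not euclidean, so not valid.
(B) [R]p → ⟨R⟩p (axiom D) characterises the serial frames. R is serial — valid.
(C) ⟨R⟩[R]p → p is the dual of axiom B; it is valid on a frame exactly when R is symmetric. R is not symmetric, so not valid.

B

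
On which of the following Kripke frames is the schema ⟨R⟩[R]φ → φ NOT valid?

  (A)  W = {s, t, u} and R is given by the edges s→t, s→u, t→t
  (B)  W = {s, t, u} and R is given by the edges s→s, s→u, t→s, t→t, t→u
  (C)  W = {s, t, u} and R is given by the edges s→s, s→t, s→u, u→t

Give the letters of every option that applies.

The schema ⟨R⟩[R]φ → φ is the dual of axiom B; it is valid on a frame iff R is symmetric.
(A) R is not symmetric (s R t but not t R s), so the schema fails here.
(B) R is not symmetric (s R u but not u R s), so the schema fails here.
(C) R is not symmetric (s R t but not t R s), so the schema fails here.

A, B, C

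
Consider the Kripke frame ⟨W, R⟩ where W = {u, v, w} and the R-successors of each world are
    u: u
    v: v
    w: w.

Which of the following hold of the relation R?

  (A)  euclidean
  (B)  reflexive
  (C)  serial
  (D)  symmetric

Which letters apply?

A, B, C, D

(A) euclidean: any two R-successors of the same world are R-related.
(B) reflexive: each world relates to itself.
(C) serial: every world has an R-successor.
(D) symmetric: every R-edge is matched by its reverse.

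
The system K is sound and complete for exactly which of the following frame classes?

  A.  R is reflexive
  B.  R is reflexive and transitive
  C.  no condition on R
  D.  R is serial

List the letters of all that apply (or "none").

C

(A) this class determines T (= KT), not K.
(B) this class determines S4, not K.
(C) K is sound and complete for exactly this class.
(D) this class determines D, not K.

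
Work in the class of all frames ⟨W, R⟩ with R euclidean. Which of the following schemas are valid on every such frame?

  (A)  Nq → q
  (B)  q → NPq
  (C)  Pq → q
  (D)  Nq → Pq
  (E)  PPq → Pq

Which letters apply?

none

(A) axiom T: valid iff R is reflexive. Such an R need not be reflexive — not valid.
(B) q → NPq (axiom B) characterises the symmetric frames. Such an R need not be symmetric — not valid.
(C) Pq → q is the converse of T; it holds exactly when R ⊆ identity. Such an R need not be a subset of the identity — not valid.
(D) axiom D: valid iff R is serial. Such an R need not be serial — not valid.
(E) PPq → Pq is the dual of axiom 4; it is valid on a frame exactly when R is transitive. Such an R need not be transitive, so not valid.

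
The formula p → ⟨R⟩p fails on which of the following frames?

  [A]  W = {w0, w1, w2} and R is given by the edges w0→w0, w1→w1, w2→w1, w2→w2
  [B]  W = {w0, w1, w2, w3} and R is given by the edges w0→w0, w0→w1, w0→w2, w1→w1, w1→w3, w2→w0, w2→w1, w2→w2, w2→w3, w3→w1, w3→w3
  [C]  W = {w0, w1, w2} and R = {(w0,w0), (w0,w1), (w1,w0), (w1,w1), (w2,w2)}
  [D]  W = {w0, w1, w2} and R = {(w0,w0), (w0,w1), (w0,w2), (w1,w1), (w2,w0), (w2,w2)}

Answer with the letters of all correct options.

The schema p → ⟨R⟩p is the dual of axiom T; it is valid on a frame iff R is reflexive.
(A) R is reflexive (each world relates to itself), so the schema is valid here.
(B) R is reflexive (each world relates to itself), so the schema is valid here.
(C) R is reflexive (each world relates to itself), so the schema is valid here.
(D) R is reflexive (each world relates to itself), so the schema is valid here.

none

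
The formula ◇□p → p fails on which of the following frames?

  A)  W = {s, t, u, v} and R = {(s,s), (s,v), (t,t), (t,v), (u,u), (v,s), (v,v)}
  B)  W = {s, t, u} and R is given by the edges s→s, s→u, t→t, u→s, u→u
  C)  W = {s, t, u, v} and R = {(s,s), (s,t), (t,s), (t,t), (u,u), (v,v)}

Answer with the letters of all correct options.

The schema ◇□p → p is the dual of axiom B; it is valid on a frame iff R is symmetric.
(A) R is not symmetric (t R v but not v R t), so the schema fails here.
(B) R is symmetric (every R-edge is matched by its reverse), so the schema is valid here.
(C) R is symmetric (every R-edge is matched by its reverse), so the schema is valid here.

A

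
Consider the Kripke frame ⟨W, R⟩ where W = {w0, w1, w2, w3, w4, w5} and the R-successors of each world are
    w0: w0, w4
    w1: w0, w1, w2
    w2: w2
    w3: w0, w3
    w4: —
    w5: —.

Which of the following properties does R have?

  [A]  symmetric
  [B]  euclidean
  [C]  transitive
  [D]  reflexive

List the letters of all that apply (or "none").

(A) not symmetric: w0 R w4 but not w4 R w0.
(B) not euclidean: w0 R w4 and w0 R w0 but not w4 R w0.
(C) not transitive: w1 R w0 and w0 R w4 but not w1 R w4.
(D) not reflexive: not w4 R w4.

none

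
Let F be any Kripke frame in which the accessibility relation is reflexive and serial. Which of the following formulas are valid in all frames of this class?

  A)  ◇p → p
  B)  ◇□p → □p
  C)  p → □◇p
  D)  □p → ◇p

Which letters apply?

(A) ◇p → p is valid only on frames where every R-edge is a self-loop. Such an R need not be a subset of the identity — not valid.
(B) ◇□p → □p is the dual of axiom 5; it is valid on a frame exactly when R is euclidean. Such an R need not be euclidean, so not valid.
(C) p → □◇p is axiom B, which corresponds to symmetry. Such an R need not be symmetric — not valid.
(D) □p → ◇p is axiom D; it is valid on a frame exactly when R is serial. Every such R is serial, so valid.

D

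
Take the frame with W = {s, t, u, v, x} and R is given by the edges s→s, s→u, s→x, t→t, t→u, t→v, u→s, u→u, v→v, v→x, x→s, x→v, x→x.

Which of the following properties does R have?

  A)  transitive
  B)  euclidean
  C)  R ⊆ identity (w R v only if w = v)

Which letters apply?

none

(A) not transitive: s R x and x R v but not s R v.
(B) not euclidean: s R u and s R x but not u R x.
(C) not ⊆ identity: s R u with s ≠ u.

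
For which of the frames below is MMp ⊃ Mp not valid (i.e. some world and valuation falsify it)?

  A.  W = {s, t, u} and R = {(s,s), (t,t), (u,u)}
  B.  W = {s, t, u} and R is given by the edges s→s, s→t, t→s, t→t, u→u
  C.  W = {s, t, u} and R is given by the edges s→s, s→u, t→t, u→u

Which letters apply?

The schema MMp ⊃ Mp is the dual of axiom 4; it is valid on a frame iff R is transitive.
(A) R is transitive (R is closed under composition), so the schema is valid here.
(B) R is transitive (R is closed under composition), so the schema is valid here.
(C) R is transitive (R is closed under composition), so the schema is valid here.

none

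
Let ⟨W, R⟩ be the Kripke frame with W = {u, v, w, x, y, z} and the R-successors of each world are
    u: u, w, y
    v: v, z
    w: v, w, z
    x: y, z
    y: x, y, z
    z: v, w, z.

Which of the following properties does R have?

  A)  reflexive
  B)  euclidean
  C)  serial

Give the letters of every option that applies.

(A) not reflexive: not x R x.
(B) not euclidean: u R w and u R u but not w R u.
(C) serial: every world has an R-successor.

C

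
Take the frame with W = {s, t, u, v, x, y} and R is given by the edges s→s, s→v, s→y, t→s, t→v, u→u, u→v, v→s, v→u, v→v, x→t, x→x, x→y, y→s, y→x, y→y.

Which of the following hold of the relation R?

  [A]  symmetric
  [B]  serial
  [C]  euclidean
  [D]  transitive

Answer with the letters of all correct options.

B

(A) not symmetric: t R s but not s R t.
(B) serial: every world has an R-successor.
(C) not euclidean: s R v and s R y but not v R y.
(D) not transitive: s R v and v R u but not s R u.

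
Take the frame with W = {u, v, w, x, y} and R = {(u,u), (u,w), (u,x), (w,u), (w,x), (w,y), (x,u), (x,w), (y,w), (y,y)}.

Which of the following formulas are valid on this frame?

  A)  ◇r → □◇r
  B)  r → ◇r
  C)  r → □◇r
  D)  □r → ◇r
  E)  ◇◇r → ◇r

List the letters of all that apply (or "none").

R is not reflexive: not v R v.
R is symmetric: every R-edge is matched by its reverse.
R is not transitive: u R w and w R y but not u R y.
R is not euclidean: w R u and w R y but not u R y.
R is not serial: v has no R-successor.
(A) ◇r → □◇r is axiom 5; it is valid on a frame exactly when R is euclidean. R is not euclidean, so not valid.
(B) r → ◇r (the dual of axiom T) characterises the reflexive frames. R is not reflexive — not valid.
(C) axiom B: valid iff R is symmetric. R is symmetric — valid.
(D) □r → ◇r is axiom D, which corresponds to seriality. R is not serial — not valid.
(E) the dual of axiom 4: valid iff R is transitive. R is not transitive — not valid.

C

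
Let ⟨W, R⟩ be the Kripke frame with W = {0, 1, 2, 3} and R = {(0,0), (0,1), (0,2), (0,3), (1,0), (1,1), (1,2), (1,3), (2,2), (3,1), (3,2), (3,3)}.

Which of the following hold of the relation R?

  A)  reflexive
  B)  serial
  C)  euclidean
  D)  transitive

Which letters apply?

(A) reflexive: each world relates to itself.
(B) serial: every world has an R-successor.
(C) not euclidean: 0 R 2 and 0 R 0 but not 2 R 0.
(D) not transitive: 3 R 1 and 1 R 0 but not 3 R 0.

A, B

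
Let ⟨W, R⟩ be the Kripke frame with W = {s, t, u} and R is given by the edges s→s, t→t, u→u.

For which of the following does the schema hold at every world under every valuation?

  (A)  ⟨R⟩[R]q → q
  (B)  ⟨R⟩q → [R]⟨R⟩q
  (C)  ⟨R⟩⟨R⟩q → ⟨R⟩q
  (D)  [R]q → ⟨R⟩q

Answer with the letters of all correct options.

A, B, C, D

R is symmetric: every R-edge is matched by its reverse.
R is transitive: R is closed under composition.
R is euclidean: any two R-successors of the same world are R-related.
R is serial: every world has an R-successor.
(A) ⟨R⟩[R]q → q (the dual of axiom B) characterises the symmetric frames. R is symmetric — valid.
(B) ⟨R⟩q → [R]⟨R⟩q is axiom 5; it is valid on a frame exactly when R is euclidean. R is euclidean, so valid.
(C) the dual of axiom 4: valid iff R is transitive. R is transitive — valid.
(D) [R]q → ⟨R⟩q is axiom D, which corresponds to seriality. R is serial — valid.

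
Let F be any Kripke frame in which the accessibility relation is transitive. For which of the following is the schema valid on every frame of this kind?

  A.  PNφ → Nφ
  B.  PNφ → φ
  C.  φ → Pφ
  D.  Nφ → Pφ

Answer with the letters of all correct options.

(A) PNφ → Nφ is the dual of axiom 5; it is valid on a frame exactly when R is euclidean. Such an R need not be euclidean, so not valid.
(B) PNφ → φ is the dual of axiom B, which corresponds to symmetry. Such an R need not be symmetric — not valid.
(C) the dual of axiom T: valid iff R is reflexive. Such an R need not be reflexive — not valid.
(D) axiom D: valid iff R is serial. Such an R need not be serial — not valid.

none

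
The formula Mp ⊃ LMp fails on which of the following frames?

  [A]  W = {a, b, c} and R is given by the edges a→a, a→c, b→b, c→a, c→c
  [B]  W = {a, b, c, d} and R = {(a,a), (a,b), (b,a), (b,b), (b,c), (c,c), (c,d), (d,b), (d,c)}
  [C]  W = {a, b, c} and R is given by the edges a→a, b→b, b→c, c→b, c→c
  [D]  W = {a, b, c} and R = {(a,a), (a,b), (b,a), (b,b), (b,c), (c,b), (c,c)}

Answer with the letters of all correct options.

B, D

The schema Mp ⊃ LMp is axiom 5; it is valid on a frame iff R is euclidean.
(A) R is euclidean (any two R-successors of the same world are R-related), so the schema is valid here.
(B) R is not euclidean (b R a and b R c but not a R c), so the schema fails here.
(C) R is euclidean (any two R-successors of the same world are R-related), so the schema is valid here.
(D) R is not euclidean (b R a and b R c but not a R c), so the schema fails here.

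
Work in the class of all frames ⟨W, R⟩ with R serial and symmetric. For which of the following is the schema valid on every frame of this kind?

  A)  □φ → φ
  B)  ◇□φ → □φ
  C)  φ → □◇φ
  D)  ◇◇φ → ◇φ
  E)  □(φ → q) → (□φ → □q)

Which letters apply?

(A) □φ → φ is axiom T, which corresponds to reflexivity. Such an R need not be reflexive — not valid.
(B) ◇□φ → □φ is the dual of axiom 5, which corresponds to the euclidean property. Such an R need not be euclidean — not valid.
(C) axiom B: valid iff R is symmetric. Every such R is symmetric — valid.
(D) ◇◇φ → ◇φ is the dual of axiom 4, which corresponds to transitivity. Such an R need not be transitive — not valid.
(E) □(φ → q) → (□φ → □q) is axiom K, valid on every Kripke frame — valid.

C, E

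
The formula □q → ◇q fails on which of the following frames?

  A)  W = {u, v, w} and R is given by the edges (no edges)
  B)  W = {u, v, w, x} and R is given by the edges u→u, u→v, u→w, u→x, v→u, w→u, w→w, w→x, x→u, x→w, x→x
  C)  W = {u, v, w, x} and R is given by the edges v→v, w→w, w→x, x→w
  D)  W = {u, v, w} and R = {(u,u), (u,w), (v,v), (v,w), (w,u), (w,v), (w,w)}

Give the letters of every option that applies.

The schema □q → ◇q is axiom D; it is valid on a frame iff R is serial.
(A) R is not serial (u has no R-successor), so the schema fails here.
(B) R is serial (every world has an R-successor), so the schema is valid here.
(C) R is not serial (u has no R-successor), so the schema fails here.
(D) R is serial (every world has an R-successor), so the schema is valid here.

A, C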